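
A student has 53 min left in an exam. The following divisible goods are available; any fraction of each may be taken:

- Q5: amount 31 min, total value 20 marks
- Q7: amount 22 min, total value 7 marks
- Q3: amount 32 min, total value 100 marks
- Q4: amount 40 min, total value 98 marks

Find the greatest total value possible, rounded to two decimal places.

151.45

Take in order of value per unit:
- Q3 (100/32 per unit): all 32 → value 100, running total 100.00
- Q4 (98/40 per unit): 21 of 40 → value 21×98/40 = 51.4500, running total 151.45
Total 151.45.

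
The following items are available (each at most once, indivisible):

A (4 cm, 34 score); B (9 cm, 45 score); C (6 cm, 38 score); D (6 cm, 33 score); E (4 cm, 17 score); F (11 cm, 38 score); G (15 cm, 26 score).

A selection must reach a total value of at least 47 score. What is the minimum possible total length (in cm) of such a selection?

Subsets with value ≥ 47, sorted by total length:
- A+E: length 8, value 51
- A+C: length 10, value 72
- A+D: length 10, value 67
- C+E: length 10, value 55
Minimum length: 8 cm.

8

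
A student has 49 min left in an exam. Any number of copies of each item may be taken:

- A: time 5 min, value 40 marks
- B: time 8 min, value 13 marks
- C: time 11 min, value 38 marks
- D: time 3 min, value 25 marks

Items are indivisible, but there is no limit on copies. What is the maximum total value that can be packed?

Best value-per-unit is D at 25/3; filling with it alone gives 16×25 = 400.
Optimal mix: 2×A + 13×D → time 49, value 405.

405 marks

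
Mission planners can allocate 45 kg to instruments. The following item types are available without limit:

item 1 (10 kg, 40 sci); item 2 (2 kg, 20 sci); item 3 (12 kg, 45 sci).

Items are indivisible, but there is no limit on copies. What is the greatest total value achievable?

Best value-per-unit is item 2 at 20/2, and filling with it alone uses mass 22×2=44. No mix of the others beats 22×20 = 440.

440 sci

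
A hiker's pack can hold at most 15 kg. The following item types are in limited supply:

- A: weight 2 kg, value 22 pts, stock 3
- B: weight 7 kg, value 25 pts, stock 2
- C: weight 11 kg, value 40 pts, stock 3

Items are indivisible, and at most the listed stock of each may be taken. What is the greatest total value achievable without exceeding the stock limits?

91 pts

Top feasible selections:
- 3×A + 1×B: weight 13, value 91
- 2×A + 1×C: weight 15, value 84
- 2×A + 1×B: weight 11, value 69
- 3×A: weight 6, value 66
Best: 91 pts.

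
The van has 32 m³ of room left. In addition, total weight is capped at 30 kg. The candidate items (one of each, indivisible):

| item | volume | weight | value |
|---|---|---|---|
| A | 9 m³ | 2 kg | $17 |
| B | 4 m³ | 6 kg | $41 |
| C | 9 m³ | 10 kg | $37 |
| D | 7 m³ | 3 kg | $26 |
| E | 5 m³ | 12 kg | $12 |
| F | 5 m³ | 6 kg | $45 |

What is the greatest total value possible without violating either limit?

$149

Feasible sets respecting both limits:
- B+C+D+F: volume 25, weight 25, value 149
- A+B+D+E+F: volume 30, weight 29, value 141
- A+B+C+F: volume 27, weight 24, value 140
- A+B+D+F: volume 25, weight 17, value 129
Best: $149.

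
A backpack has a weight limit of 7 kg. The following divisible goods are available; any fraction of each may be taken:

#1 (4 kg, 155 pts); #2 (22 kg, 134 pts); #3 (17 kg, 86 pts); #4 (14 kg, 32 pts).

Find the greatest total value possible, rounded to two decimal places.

173.27

Take in order of value per unit:
- #1 (155/4 per unit): all 4 → value 155, running total 155.00
- #2 (134/22 per unit): 3 of 22 → value 3×134/22 = 18.2727, running total 173.27
Total 173.27.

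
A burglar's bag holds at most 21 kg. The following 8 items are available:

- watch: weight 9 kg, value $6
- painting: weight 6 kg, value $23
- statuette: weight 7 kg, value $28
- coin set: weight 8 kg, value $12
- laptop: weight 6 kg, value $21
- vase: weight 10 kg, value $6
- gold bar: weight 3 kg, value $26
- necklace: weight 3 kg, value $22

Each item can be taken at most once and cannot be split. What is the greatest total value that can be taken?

$99

This is a 0/1 knapsack; check combinations near the capacity.
- painting+statuette+gold bar+necklace: weight 6+7+3+3=19, value 23+28+26+22=99
- statuette+laptop+gold bar+necklace: weight 7+6+3+3=19, value 28+21+26+22=97
- painting+laptop+gold bar+necklace: weight 6+6+3+3=18, value 23+21+26+22=92
- statuette+coin set+gold bar+necklace: weight 7+8+3+3=21, value 28+12+26+22=88
Best: $99.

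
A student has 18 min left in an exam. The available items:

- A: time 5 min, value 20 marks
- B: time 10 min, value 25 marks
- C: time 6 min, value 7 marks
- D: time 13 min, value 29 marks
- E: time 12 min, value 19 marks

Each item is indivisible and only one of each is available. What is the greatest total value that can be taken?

49 marks

Check high-value combinations within 18 min:
- A+D: time 5+13=18, value 20+29=49
- A+B: time 5+10=15, value 20+25=45
- A+E: time 5+12=17, value 20+19=39
Best: 49 marks.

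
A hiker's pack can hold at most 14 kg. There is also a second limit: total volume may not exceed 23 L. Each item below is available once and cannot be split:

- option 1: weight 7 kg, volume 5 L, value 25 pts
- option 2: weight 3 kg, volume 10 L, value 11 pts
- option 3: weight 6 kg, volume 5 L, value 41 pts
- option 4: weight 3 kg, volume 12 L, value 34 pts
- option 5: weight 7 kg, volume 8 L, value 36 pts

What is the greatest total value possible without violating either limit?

77 pts

Feasible sets respecting both limits:
- option 3+option 5: weight 13, volume 13, value 77
- option 3+option 4: weight 9, volume 17, value 75
- option 4+option 5: weight 10, volume 20, value 70
- option 1+option 3: weight 13, volume 10, value 66
Best: 77 pts.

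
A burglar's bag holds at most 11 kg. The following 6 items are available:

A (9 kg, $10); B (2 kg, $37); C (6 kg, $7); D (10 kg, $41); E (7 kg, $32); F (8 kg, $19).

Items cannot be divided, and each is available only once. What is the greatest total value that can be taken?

Check high-value combinations within 11 kg:
- B+E: weight 2+7=9, value 37+32=69
- B+F: weight 2+8=10, value 37+19=56
- A+B: weight 9+2=11, value 10+37=47
- B+C: weight 2+6=8, value 37+7=44
Best: $69.

$69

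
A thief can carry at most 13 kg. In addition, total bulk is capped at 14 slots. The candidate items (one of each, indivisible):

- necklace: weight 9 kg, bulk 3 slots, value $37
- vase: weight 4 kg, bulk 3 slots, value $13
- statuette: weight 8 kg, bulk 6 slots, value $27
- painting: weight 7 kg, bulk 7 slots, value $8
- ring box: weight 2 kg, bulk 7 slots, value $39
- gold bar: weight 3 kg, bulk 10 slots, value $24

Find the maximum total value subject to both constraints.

$76

Feasible sets respecting both limits:
- necklace+ring box: weight 11, bulk 10, value 76
- statuette+ring box: weight 10, bulk 13, value 66
- necklace+gold bar: weight 12, bulk 13, value 61
Best: $76.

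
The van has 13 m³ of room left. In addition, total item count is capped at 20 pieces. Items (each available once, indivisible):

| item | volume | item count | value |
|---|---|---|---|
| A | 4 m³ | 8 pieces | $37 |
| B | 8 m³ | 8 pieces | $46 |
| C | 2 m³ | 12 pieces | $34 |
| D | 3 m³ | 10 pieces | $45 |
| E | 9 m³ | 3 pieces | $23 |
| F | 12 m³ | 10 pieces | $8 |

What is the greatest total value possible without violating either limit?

$91

Feasible sets respecting both limits:
- B+D: volume 11, item count 18, value 91
- A+B: volume 12, item count 16, value 83
- A+D: volume 7, item count 18, value 82
Best: $91.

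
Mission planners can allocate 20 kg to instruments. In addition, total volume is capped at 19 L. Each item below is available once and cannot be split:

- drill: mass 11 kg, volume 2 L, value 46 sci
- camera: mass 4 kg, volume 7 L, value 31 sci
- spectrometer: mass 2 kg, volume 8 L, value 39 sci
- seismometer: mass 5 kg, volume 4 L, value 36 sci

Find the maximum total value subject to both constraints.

121 sci

Feasible sets respecting both limits:
- drill+spectrometer+seismometer: mass 18, volume 14, value 121
- drill+camera+spectrometer: mass 17, volume 17, value 116
- drill+camera+seismometer: mass 20, volume 13, value 113
Best: 121 sci.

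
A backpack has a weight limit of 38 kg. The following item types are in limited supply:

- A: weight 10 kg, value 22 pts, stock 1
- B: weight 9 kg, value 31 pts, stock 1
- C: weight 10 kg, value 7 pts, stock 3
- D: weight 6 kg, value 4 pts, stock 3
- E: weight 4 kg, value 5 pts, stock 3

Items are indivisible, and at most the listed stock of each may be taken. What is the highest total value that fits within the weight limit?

Top feasible selections:
- 1×A + 1×B + 1×D + 3×E: weight 37, value 72
- 1×A + 1×B + 1×C + 2×E: weight 37, value 70
- 1×A + 1×B + 3×E: weight 31, value 68
- 1×A + 1×B + 1×D + 2×E: weight 33, value 67
Best: 72 pts.

72 pts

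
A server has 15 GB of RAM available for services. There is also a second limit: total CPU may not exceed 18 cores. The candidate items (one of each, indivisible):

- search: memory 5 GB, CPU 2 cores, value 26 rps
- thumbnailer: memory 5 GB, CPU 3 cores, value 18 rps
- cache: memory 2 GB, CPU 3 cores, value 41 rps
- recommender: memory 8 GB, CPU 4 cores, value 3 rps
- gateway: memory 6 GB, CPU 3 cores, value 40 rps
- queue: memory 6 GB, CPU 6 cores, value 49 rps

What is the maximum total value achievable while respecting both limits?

130 rps

Feasible sets respecting both limits:
- cache+gateway+queue: memory 14, CPU 12, value 130
- search+cache+queue: memory 13, CPU 11, value 116
- thumbnailer+cache+queue: memory 13, CPU 12, value 108
- search+cache+gateway: memory 13, CPU 8, value 107
Best: 130 rps.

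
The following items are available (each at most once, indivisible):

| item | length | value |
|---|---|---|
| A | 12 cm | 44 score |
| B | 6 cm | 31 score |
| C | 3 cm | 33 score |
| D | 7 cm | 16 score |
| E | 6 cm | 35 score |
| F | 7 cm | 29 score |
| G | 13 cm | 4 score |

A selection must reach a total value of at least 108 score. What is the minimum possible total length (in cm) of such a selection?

Subsets with value ≥ 108, sorted by total length:
- A+C+E: length 21, value 112
- A+B+C: length 21, value 108
Minimum length: 21 cm.

21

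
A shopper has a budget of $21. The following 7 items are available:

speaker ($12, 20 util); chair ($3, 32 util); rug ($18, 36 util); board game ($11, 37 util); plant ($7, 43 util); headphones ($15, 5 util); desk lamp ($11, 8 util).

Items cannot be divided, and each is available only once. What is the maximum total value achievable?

112 util

This is a 0/1 knapsack; check combinations near the capacity.
- chair+board game+plant: cost 3+11+7=21, value 32+37+43=112
- chair+plant+desk lamp: cost 3+7+11=21, value 32+43+8=83
- board game+plant: cost 11+7=18, value 37+43=80
Best: 112 util.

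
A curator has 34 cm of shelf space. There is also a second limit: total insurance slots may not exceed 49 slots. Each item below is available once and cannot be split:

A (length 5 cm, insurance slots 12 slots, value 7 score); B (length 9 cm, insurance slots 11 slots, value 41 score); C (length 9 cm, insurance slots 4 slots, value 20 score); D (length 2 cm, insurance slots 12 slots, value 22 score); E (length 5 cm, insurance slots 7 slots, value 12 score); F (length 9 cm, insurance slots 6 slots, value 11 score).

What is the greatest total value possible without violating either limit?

Feasible sets respecting both limits:
- B+C+D+E+F: length 34, insurance slots 40, value 106
- A+B+C+D+E: length 30, insurance slots 46, value 102
- A+B+C+D+F: length 34, insurance slots 45, value 101
Best: 106 score.

106 score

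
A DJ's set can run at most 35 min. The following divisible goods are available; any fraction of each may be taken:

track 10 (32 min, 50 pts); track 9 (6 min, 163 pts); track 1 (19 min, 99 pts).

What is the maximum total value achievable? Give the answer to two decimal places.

277.63

Take in order of value per unit:
- track 9 (163/6 per unit): all 6 → value 163, running total 163.00
- track 1 (99/19 per unit): all 19 → value 99, running total 262.00
- track 10 (50/32 per unit): 10 of 32 → value 10×50/32 = 15.6250, running total 277.63
Total 277.63.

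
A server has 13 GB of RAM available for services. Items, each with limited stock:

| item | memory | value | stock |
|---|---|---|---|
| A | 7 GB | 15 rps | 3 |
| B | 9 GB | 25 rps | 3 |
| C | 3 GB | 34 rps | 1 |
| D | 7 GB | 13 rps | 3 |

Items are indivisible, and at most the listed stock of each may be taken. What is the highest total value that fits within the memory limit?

Top feasible selections:
- 1×B + 1×C: memory 12, value 59
- 1×A + 1×C: memory 10, value 49
Best: 59 rps.

59 rps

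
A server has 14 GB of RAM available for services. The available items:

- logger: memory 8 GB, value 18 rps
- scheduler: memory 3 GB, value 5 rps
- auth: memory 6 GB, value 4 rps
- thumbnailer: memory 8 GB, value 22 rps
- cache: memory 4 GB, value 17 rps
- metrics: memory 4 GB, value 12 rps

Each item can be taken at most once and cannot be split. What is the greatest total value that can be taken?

Check high-value combinations within 14 GB:
- thumbnailer+cache: memory 8+4=12, value 22+17=39
- logger+cache: memory 8+4=12, value 18+17=35
- scheduler+cache+metrics: memory 3+4+4=11, value 5+17+12=34
Best: 39 rps.

39 rps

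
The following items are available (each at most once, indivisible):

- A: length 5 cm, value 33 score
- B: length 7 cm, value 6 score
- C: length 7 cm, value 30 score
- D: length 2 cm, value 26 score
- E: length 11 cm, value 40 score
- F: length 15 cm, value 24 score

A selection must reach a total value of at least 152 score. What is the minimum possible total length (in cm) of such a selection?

Subsets with value ≥ 152, sorted by total length:
- A+C+D+E+F: length 40, value 153
- A+B+C+D+E+F: length 47, value 159
Minimum length: 40 cm.

40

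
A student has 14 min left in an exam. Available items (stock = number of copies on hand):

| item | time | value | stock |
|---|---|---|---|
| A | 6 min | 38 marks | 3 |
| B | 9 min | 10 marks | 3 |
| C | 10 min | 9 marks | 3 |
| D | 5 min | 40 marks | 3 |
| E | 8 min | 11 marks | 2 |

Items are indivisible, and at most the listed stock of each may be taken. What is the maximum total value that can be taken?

Best selections within time 14 and stock limits:
- 2×D: time 10, value 80
- 1×A + 1×D: time 11, value 78
- 2×A: time 12, value 76
- 1×D + 1×E: time 13, value 51
Best: 80 marks.

80 marks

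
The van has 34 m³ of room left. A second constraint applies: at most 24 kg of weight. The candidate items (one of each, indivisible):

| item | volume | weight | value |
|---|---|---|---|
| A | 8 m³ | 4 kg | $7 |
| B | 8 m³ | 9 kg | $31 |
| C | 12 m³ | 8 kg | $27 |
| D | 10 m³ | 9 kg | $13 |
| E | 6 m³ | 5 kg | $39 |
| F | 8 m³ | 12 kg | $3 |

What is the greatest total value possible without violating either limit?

$97

Feasible sets respecting both limits:
- B+C+E: volume 26, weight 22, value 97
- B+D+E: volume 24, weight 23, value 83
- C+D+E: volume 28, weight 22, value 79
- A+B+E: volume 22, weight 18, value 77
Best: $97.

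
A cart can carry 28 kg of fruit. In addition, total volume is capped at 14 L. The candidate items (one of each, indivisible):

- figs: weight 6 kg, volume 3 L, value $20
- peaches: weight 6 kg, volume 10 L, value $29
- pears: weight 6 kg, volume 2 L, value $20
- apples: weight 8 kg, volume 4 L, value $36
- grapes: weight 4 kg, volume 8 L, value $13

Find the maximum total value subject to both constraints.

$76

Feasible sets respecting both limits:
- figs+pears+apples: weight 20, volume 9, value 76
- pears+apples+grapes: weight 18, volume 14, value 69
- peaches+apples: weight 14, volume 14, value 65
- figs+apples: weight 14, volume 7, value 56
Best: $76.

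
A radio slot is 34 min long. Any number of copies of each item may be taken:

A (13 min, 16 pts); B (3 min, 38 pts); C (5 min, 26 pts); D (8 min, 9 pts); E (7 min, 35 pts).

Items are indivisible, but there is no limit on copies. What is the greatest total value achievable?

418 pts

Best value-per-unit is B at 38/3, and filling with it alone uses duration 11×3=33. No mix of the others beats 11×38 = 418.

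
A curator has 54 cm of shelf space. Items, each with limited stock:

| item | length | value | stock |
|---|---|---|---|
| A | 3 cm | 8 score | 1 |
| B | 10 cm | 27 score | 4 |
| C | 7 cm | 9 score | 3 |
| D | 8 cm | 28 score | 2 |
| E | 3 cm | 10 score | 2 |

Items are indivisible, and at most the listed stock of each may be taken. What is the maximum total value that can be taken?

Top feasible selections:
- 3×B + 2×D + 2×E: length 52, value 157
- 4×B + 1×D + 2×E: length 54, value 156
- 1×A + 3×B + 2×D + 1×E: length 52, value 155
- 1×A + 4×B + 1×D + 1×E: length 54, value 154
Best: 157 score.

157 score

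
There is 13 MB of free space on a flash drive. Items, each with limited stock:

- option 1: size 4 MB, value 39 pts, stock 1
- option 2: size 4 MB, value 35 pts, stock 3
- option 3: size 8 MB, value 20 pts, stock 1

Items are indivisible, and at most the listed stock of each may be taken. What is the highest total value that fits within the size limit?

Top feasible selections:
- 1×option 1 + 2×option 2: size 12, value 109
- 3×option 2: size 12, value 105
Best: 109 pts.

109 pts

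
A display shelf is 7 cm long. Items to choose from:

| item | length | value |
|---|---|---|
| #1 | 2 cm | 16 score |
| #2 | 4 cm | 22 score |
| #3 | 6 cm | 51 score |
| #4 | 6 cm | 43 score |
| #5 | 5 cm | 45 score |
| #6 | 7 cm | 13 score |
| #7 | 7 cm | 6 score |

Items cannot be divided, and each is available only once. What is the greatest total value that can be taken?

Check high-value combinations within 7 cm:
- #1+#5: length 2+5=7, value 16+45=61
- #3: length 6, value 51
- #5: length 5, value 45
Best: 61 score.

61 score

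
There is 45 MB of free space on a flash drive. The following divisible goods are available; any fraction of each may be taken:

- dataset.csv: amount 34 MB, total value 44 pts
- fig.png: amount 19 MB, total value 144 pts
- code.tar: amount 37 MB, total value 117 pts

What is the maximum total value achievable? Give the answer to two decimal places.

226.22

Take in order of value per unit:
- fig.png (144/19 per unit): all 19 → value 144, running total 144.00
- code.tar (117/37 per unit): 26 of 37 → value 26×117/37 = 82.2162, running total 226.22
Total 226.22.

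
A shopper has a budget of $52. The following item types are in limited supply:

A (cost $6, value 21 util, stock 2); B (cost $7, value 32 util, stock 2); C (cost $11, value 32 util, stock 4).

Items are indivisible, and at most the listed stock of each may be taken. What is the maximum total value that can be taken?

170 util

Best selections within cost 52 and stock limits:
- 2×A + 2×B + 2×C: cost 48, value 170
- 2×A + 1×B + 3×C: cost 52, value 170
- 2×B + 3×C: cost 47, value 160
- 1×B + 4×C: cost 51, value 160
Best: 170 util.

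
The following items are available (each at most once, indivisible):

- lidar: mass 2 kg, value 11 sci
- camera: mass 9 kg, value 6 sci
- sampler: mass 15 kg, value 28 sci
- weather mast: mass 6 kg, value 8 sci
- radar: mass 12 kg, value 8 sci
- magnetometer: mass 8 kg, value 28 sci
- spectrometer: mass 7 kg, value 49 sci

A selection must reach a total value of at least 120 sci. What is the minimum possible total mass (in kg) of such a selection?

38

Subsets with value ≥ 120, sorted by total mass:
- lidar+sampler+weather mast+magnetometer+spectrometer: mass 38, value 124
- lidar+camera+sampler+magnetometer+spectrometer: mass 41, value 122
Minimum mass: 38 kg.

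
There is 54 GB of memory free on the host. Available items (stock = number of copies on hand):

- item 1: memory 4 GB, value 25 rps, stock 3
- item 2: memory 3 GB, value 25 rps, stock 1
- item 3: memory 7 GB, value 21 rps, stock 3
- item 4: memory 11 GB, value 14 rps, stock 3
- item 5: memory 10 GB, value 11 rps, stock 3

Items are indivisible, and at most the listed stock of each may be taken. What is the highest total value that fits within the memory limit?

177 rps

Best selections within memory 54 and stock limits:
- 3×item 1 + 1×item 2 + 3×item 3 + 1×item 4: memory 47, value 177
- 3×item 1 + 1×item 2 + 3×item 3 + 1×item 5: memory 46, value 174
- 3×item 1 + 1×item 2 + 2×item 3 + 2×item 4: memory 51, value 170
Best: 177 rps.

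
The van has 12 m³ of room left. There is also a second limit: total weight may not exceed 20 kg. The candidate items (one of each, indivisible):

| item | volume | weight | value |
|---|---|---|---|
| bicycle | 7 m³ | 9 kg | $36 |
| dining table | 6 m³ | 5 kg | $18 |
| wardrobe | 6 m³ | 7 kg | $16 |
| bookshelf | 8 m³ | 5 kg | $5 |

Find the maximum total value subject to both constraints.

$36

Feasible sets respecting both limits:
- bicycle: volume 7, weight 9, value 36
- dining table+wardrobe: volume 12, weight 12, value 34
- dining table: volume 6, weight 5, value 18
- wardrobe: volume 6, weight 7, value 16
Best: $36.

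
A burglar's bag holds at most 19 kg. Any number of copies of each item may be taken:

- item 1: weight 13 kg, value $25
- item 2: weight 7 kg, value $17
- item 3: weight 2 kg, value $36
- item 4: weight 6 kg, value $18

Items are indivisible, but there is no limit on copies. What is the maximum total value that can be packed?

Best value-per-unit is item 3 at 36/2, and filling with it alone uses weight 9×2=18. No mix of the others beats 9×36 = 324.

$324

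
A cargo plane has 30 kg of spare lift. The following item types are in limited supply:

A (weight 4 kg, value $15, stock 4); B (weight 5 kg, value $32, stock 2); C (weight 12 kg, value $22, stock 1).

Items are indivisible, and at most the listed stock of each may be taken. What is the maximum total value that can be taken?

Best selections within weight 30 and stock limits:
- 4×A + 2×B: weight 26, value 124
- 2×A + 2×B + 1×C: weight 30, value 116
- 3×A + 2×B: weight 22, value 109
Best: $124.

$124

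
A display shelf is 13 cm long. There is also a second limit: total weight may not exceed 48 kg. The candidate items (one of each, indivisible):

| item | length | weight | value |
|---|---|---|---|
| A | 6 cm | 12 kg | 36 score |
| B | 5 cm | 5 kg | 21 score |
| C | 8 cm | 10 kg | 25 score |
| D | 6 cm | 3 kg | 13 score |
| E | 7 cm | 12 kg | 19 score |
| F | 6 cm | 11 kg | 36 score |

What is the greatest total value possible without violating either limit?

72 score

Feasible sets respecting both limits:
- A+F: length 12, weight 23, value 72
- A+B: length 11, weight 17, value 57
- B+F: length 11, weight 16, value 57
- A+E: length 13, weight 24, value 55
Best: 72 score.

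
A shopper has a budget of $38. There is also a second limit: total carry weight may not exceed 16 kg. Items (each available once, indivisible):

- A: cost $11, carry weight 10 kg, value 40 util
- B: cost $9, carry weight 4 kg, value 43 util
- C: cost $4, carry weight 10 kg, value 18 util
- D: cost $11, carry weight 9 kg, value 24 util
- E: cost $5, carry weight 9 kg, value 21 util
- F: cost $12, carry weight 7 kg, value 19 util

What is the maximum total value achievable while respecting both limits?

83 util

Feasible sets respecting both limits:
- A+B: cost 20, carry weight 14, value 83
- B+D: cost 20, carry weight 13, value 67
- B+E: cost 14, carry weight 13, value 64
- B+F: cost 21, carry weight 11, value 62
Best: 83 util.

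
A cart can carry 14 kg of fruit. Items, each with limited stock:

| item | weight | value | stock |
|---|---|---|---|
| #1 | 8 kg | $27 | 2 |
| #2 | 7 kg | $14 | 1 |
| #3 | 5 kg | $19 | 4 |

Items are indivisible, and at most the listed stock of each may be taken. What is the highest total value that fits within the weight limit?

Top feasible selections:
- 1×#1 + 1×#3: weight 13, value 46
- 2×#3: weight 10, value 38
- 1×#2 + 1×#3: weight 12, value 33
Best: $46.

$46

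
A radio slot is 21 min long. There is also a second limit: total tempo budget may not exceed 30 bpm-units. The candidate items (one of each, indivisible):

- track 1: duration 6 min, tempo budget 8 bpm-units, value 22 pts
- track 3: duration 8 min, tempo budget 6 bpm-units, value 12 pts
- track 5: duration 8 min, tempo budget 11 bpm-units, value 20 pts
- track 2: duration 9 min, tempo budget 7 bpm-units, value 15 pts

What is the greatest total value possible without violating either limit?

Feasible sets respecting both limits:
- track 1+track 5: duration 14, tempo budget 19, value 42
- track 1+track 2: duration 15, tempo budget 15, value 37
- track 5+track 2: duration 17, tempo budget 18, value 35
- track 1+track 3: duration 14, tempo budget 14, value 34
Best: 42 pts.

42 pts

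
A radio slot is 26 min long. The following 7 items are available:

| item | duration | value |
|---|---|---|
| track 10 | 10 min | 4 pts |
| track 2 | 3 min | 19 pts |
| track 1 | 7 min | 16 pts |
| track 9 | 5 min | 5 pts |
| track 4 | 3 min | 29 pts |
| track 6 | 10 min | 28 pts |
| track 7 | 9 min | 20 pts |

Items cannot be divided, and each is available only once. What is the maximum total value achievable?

96 pts

Check high-value combinations within 26 min:
- track 2+track 4+track 6+track 7: duration 3+3+10+9=25, value 19+29+28+20=96
- track 2+track 1+track 4+track 6: duration 3+7+3+10=23, value 19+16+29+28=92
- track 2+track 1+track 4+track 7: duration 3+7+3+9=22, value 19+16+29+20=84
Best: 96 pts.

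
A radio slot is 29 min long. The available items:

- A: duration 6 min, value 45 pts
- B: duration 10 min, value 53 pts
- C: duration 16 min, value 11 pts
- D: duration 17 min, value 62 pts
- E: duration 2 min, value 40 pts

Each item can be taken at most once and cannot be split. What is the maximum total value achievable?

155 pts

Check high-value combinations within 29 min:
- B+D+E: duration 10+17+2=29, value 53+62+40=155
- A+D+E: duration 6+17+2=25, value 45+62+40=147
- A+B+E: duration 6+10+2=18, value 45+53+40=138
Best: 155 pts.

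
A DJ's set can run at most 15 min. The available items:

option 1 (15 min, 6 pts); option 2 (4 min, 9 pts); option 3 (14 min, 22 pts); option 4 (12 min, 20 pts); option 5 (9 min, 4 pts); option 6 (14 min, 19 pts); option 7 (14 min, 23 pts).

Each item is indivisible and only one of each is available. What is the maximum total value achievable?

Check high-value combinations within 15 min:
- option 7: duration 14, value 23
- option 3: duration 14, value 22
- option 4: duration 12, value 20
- option 6: duration 14, value 19
Best: 23 pts.

23 pts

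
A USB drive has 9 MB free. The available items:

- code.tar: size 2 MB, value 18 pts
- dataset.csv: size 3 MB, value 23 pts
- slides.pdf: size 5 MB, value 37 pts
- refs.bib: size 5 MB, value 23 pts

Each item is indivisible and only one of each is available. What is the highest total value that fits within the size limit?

60 pts

Check high-value combinations within 9 MB:
- dataset.csv+slides.pdf: size 3+5=8, value 23+37=60
- code.tar+slides.pdf: size 2+5=7, value 18+37=55
- dataset.csv+refs.bib: size 3+5=8, value 23+23=46
- code.tar+dataset.csv: size 2+3=5, value 18+23=41
- code.tar+refs.bib: size 2+5=7, value 18+23=41
Best: 60 pts.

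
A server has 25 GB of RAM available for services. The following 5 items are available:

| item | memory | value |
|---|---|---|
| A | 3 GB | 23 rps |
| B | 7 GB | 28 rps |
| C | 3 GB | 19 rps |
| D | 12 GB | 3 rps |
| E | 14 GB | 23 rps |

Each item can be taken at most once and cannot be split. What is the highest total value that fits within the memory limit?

74 rps

Check high-value combinations within 25 GB:
- A+B+E: memory 3+7+14=24, value 23+28+23=74
- A+B+C+D: memory 3+7+3+12=25, value 23+28+19+3=73
- A+B+C: memory 3+7+3=13, value 23+28+19=70
- B+C+E: memory 7+3+14=24, value 28+19+23=70
Best: 74 rps.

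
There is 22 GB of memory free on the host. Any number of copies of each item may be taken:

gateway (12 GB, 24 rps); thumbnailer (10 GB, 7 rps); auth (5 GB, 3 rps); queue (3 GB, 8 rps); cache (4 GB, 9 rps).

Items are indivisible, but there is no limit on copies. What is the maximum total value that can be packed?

57 rps

Best value-per-unit is queue at 8/3; filling with it alone gives 7×8 = 56.
Optimal mix: 6×queue + 1×cache → memory 22, value 57.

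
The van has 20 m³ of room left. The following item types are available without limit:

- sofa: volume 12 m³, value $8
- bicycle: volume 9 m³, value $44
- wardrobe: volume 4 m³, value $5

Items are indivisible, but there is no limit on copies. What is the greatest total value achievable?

Best value-per-unit is bicycle at 44/9, and filling with it alone uses volume 2×9=18. No mix of the others beats 2×44 = 88.

$88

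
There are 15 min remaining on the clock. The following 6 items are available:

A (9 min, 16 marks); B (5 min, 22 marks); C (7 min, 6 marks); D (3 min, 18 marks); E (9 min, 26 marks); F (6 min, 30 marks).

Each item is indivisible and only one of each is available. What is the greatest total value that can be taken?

70 marks

Check high-value combinations within 15 min:
- B+D+F: time 5+3+6=14, value 22+18+30=70
- E+F: time 9+6=15, value 26+30=56
- B+F: time 5+6=11, value 22+30=52
- D+F: time 3+6=9, value 18+30=48
- B+E: time 5+9=14, value 22+26=48
Best: 70 marks.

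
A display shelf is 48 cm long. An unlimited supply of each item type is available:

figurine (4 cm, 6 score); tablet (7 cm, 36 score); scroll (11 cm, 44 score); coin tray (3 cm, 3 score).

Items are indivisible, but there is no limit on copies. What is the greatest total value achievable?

Best value-per-unit is tablet at 36/7; filling with it alone gives 6×36 = 216.
Optimal mix: 5×tablet + 1×scroll → length 46, value 224.

224 score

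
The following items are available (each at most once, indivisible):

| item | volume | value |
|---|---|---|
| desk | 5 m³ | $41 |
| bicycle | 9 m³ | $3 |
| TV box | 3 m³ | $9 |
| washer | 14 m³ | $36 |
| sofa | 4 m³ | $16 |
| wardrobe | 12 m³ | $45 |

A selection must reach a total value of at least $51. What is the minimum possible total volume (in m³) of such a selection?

9

Subsets with value ≥ 51, sorted by total volume:
- desk+sofa: volume 9, value 57
- desk+TV box+sofa: volume 12, value 66
Minimum volume: 9 m³.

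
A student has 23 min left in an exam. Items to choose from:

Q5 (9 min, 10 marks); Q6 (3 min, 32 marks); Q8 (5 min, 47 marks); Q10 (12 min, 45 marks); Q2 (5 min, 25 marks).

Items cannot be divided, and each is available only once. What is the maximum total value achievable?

124 marks

Check high-value combinations within 23 min:
- Q6+Q8+Q10: time 3+5+12=20, value 32+47+45=124
- Q8+Q10+Q2: time 5+12+5=22, value 47+45+25=117
- Q5+Q6+Q8+Q2: time 9+3+5+5=22, value 10+32+47+25=114
- Q6+Q8+Q2: time 3+5+5=13, value 32+47+25=104
- Q6+Q10+Q2: time 3+12+5=20, value 32+45+25=102
Best: 124 marks.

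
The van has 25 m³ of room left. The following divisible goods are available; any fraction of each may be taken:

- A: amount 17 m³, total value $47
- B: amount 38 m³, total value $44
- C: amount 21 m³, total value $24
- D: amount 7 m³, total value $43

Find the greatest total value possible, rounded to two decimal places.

Take in order of value per unit:
- D (43/7 per unit): all 7 → value 43, running total 43.00
- A (47/17 per unit): all 17 → value 47, running total 90.00
- B (44/38 per unit): 1 of 38 → value 1×44/38 = 1.1579, running total 91.16
Total 91.16.

91.16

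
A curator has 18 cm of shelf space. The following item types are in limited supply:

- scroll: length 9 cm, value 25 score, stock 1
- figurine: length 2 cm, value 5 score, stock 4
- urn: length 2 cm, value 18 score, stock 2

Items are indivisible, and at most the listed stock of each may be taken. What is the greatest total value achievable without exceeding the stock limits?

71 score

Top feasible selections:
- 1×scroll + 2×figurine + 2×urn: length 17, value 71
- 1×scroll + 1×figurine + 2×urn: length 15, value 66
Best: 71 score.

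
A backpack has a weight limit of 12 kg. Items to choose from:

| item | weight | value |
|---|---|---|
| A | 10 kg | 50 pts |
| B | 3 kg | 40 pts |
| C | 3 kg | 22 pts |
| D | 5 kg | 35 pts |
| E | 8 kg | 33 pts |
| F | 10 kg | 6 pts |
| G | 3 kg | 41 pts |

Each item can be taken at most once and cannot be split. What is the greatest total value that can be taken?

Check high-value combinations within 12 kg:
- B+D+G: weight 3+5+3=11, value 40+35+41=116
- B+C+G: weight 3+3+3=9, value 40+22+41=103
- C+D+G: weight 3+5+3=11, value 22+35+41=98
Best: 116 pts.

116 pts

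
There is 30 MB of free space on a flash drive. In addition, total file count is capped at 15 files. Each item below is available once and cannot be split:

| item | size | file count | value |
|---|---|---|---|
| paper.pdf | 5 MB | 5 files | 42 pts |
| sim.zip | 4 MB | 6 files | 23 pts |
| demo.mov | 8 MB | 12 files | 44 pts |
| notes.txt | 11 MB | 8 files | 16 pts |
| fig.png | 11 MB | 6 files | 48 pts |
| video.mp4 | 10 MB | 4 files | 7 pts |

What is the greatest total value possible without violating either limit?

Feasible sets respecting both limits:
- paper.pdf+fig.png+video.mp4: size 26, file count 15, value 97
- paper.pdf+fig.png: size 16, file count 11, value 90
- paper.pdf+sim.zip+video.mp4: size 19, file count 15, value 72
- sim.zip+fig.png: size 15, file count 12, value 71
Best: 97 pts.

97 pts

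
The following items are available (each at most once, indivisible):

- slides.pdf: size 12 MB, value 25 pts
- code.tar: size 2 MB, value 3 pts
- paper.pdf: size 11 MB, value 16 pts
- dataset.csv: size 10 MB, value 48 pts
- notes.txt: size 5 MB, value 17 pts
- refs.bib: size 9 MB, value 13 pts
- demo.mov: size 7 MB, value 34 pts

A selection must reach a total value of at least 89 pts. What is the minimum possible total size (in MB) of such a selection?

Subsets with value ≥ 89, sorted by total size:
- dataset.csv+notes.txt+demo.mov: size 22, value 99
- code.tar+dataset.csv+notes.txt+demo.mov: size 24, value 102
- dataset.csv+refs.bib+demo.mov: size 26, value 95
- slides.pdf+dataset.csv+notes.txt: size 27, value 90
Minimum size: 22 MB.

22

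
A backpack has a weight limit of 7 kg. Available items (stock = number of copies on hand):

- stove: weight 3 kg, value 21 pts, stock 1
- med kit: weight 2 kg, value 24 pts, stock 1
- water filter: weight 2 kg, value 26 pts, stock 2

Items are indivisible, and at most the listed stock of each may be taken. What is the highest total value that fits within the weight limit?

76 pts

Top feasible selections:
- 1×med kit + 2×water filter: weight 6, value 76
- 1×stove + 2×water filter: weight 7, value 73
- 1×stove + 1×med kit + 1×water filter: weight 7, value 71
Best: 76 pts.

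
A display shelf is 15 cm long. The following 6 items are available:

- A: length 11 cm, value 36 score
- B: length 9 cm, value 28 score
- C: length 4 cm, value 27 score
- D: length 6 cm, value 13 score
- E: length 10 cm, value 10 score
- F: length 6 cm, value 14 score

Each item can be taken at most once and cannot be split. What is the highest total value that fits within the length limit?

63 score

Check high-value combinations within 15 cm:
- A+C: length 11+4=15, value 36+27=63
- B+C: length 9+4=13, value 28+27=55
- B+F: length 9+6=15, value 28+14=42
- C+F: length 4+6=10, value 27+14=41
- B+D: length 9+6=15, value 28+13=41
Best: 63 score.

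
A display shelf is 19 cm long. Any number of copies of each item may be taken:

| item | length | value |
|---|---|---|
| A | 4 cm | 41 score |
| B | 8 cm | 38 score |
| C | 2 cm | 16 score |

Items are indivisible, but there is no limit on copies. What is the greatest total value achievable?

Best value-per-unit is A at 41/4; filling with it alone gives 4×41 = 164.
Optimal mix: 4×A + 1×C → length 18, value 180.

180 score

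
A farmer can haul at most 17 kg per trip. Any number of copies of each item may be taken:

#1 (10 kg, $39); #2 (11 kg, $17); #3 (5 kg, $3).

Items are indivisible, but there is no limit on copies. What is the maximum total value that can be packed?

Best value-per-unit is #1 at 39/10; filling with it alone gives 1×39 = 39.
Optimal mix: 1×#1 + 1×#3 → weight 15, value 42.

$42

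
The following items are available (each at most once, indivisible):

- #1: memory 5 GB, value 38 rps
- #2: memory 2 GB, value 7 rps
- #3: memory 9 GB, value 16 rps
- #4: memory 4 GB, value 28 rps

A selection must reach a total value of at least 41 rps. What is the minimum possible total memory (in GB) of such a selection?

Subsets with value ≥ 41, sorted by total memory:
- #1+#2: memory 7, value 45
- #1+#4: memory 9, value 66
- #1+#2+#4: memory 11, value 73
- #3+#4: memory 13, value 44
Minimum memory: 7 GB.

7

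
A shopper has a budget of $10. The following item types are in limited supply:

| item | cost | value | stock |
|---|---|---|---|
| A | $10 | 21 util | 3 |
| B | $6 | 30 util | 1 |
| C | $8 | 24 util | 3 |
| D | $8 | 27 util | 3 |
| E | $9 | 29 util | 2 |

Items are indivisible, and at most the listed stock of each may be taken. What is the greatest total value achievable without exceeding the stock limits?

Top feasible selections:
- 1×B: cost 6, value 30
- 1×E: cost 9, value 29
- 1×D: cost 8, value 27
Best: 30 util.

30 util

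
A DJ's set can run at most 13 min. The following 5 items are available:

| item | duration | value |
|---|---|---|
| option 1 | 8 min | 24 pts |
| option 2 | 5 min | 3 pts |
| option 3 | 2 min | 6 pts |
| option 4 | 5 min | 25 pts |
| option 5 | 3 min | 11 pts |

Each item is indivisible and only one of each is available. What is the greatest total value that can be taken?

49 pts

Check high-value combinations within 13 min:
- option 1+option 4: duration 8+5=13, value 24+25=49
- option 3+option 4+option 5: duration 2+5+3=10, value 6+25+11=42
- option 1+option 3+option 5: duration 8+2+3=13, value 24+6+11=41
- option 2+option 4+option 5: duration 5+5+3=13, value 3+25+11=39
Best: 49 pts.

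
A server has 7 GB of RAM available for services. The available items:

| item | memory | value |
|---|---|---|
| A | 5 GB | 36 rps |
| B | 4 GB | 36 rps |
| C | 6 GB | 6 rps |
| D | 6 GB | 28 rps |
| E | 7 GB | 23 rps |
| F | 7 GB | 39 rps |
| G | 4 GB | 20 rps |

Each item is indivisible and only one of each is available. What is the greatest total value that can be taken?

39 rps

Check high-value combinations within 7 GB:
- F: memory 7, value 39
- B: memory 4, value 36
- A: memory 5, value 36
- D: memory 6, value 28
- E: memory 7, value 23
Best: 39 rps.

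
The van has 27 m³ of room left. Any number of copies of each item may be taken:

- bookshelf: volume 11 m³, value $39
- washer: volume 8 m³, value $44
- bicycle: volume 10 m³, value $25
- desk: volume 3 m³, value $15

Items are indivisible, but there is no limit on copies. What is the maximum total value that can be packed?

Best value-per-unit is washer at 44/8; filling with it alone gives 3×44 = 132.
Optimal mix: 3×washer + 1×desk → volume 27, value 147.

$147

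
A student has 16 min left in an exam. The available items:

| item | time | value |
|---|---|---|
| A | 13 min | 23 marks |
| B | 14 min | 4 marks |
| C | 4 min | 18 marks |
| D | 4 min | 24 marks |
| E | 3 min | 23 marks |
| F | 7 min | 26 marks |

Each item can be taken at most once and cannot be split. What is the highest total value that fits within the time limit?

Check high-value combinations within 16 min:
- D+E+F: time 4+3+7=14, value 24+23+26=73
- C+D+F: time 4+4+7=15, value 18+24+26=68
- C+E+F: time 4+3+7=14, value 18+23+26=67
- C+D+E: time 4+4+3=11, value 18+24+23=65
- D+F: time 4+7=11, value 24+26=50
Best: 73 marks.

73 marks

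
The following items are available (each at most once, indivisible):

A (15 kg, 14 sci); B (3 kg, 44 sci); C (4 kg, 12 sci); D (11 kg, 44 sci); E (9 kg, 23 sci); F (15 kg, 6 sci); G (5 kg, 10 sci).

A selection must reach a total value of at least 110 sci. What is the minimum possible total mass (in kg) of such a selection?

23

Subsets with value ≥ 110, sorted by total mass:
- B+D+E: mass 23, value 111
- B+C+D+G: mass 23, value 110
- B+C+D+E: mass 27, value 123
Minimum mass: 23 kg.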